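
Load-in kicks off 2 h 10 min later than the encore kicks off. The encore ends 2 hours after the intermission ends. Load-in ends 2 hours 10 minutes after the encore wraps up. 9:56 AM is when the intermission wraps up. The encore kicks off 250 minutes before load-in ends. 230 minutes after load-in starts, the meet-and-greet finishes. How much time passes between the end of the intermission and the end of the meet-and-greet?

The encore ends at 9:56 AM + 120 min = 11:56 AM.
Load-in ends at 11:56 AM + 130 min = 2:06 PM.
The encore starts at 2:06 PM − 250 min = 9:56 AM.
Load-in starts at 9:56 AM + 130 min = 12:06 PM.
The meet-and-greet ends at 12:06 PM + 230 min = 3:56 PM.
From 9:56 AM to 3:56 PM is 6 hours.

6 hours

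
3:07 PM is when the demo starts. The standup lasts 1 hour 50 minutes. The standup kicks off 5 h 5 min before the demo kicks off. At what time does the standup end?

11:52 AM

The standup starts at 3:07 PM − 305 min = 10:02 AM.
The standup ends at 10:02 AM + 110 min = 11:52 AM.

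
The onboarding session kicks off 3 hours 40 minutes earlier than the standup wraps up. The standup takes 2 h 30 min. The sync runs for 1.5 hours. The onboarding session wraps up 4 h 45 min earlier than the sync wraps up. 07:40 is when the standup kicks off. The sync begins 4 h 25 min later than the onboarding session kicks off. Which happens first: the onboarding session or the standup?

The standup ends at 07:40 + 150 min = 10:10.
The onboarding session starts at 10:10 − 220 min = 06:30.
The onboarding session starts at 06:30 and the standup starts at 07:40, so the onboarding session is first.

the onboarding session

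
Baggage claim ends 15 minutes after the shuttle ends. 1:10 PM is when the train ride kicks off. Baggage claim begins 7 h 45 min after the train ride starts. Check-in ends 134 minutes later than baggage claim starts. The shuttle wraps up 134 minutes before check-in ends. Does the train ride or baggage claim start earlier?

the train ride

Baggage claim starts at 1:10 PM + 465 min = 8:55 PM.
The train ride starts at 1:10 PM and baggage claim starts at 8:55 PM, so the train ride is first.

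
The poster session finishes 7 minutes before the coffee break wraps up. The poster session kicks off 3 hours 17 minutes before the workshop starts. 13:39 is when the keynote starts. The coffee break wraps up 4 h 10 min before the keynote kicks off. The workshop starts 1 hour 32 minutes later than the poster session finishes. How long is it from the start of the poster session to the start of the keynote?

The coffee break ends at 13:39 − 250 min = 09:29.
The poster session ends at 09:29 − 7 min = 09:22.
The workshop starts at 09:22 + 92 min = 10:54.
The poster session starts at 10:54 − 197 min = 07:37.
From 07:37 to 13:39 is 6 hours 2 minutes.

6 hours 2 minutes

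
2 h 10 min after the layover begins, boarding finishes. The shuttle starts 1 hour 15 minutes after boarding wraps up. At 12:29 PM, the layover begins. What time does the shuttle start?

Boarding ends at 12:29 PM + 130 min = 2:39 PM.
The shuttle starts at 2:39 PM + 75 min = 3:54 PM.

3:54 PM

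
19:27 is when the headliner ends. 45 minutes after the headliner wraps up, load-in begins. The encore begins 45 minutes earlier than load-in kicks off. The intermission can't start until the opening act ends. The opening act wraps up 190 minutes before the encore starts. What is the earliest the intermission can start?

Load-in starts at 19:27 + 45 min = 20:12.
The encore starts at 20:12 − 45 min = 19:27.
The opening act ends at 19:27 − 190 min = 16:17.
The intermission is bounded by the opening act, so the earliest it can start is 16:17.

16:17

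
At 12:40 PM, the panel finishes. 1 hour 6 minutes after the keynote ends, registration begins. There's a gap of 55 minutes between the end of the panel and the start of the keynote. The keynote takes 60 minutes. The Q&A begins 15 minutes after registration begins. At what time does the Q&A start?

3:56 PM

The keynote starts at 12:40 PM + 55 min = 1:35 PM.
The keynote ends at 1:35 PM + 60 min = 2:35 PM.
Registration starts at 2:35 PM + 66 min = 3:41 PM.
The Q&A starts at 3:41 PM + 15 min = 3:56 PM.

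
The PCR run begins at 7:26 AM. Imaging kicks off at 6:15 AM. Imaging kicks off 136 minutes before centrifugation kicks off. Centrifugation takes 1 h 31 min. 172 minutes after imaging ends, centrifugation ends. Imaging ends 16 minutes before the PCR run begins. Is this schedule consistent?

Imaging ends at 7:26 AM − 16 min = 7:10 AM.
Centrifugation ends at 7:10 AM + 172 min = 10:02 AM.
Centrifugation starts at 10:02 AM − 91 min = 8:31 AM.
Imaging starts at 8:31 AM − 136 min = 6:15 AM.
That matches the stated 6:15 AM, so the schedule is consistent.

Yes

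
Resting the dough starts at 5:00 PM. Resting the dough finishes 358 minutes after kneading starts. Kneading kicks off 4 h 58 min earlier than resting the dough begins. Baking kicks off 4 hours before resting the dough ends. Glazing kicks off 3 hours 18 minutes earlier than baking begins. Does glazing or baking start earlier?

glazing

Kneading starts at 5:00 PM − 298 min = 12:02 PM.
Resting the dough ends at 12:02 PM + 358 min = 6:00 PM.
Baking starts at 6:00 PM − 240 min = 2:00 PM.
Glazing starts at 2:00 PM − 198 min = 10:42 AM.
Glazing starts at 10:42 AM and baking starts at 2:00 PM, so glazing is first.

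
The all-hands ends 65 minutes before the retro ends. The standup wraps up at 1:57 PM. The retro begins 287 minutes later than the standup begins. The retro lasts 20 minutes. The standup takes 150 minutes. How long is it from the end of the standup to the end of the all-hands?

1 hour 32 minutes

The standup starts at 1:57 PM − 150 min = 11:27 AM.
The retro starts at 11:27 AM + 287 min = 4:14 PM.
The retro ends at 4:14 PM + 20 min = 4:34 PM.
The all-hands ends at 4:34 PM − 65 min = 3:29 PM.
From 1:57 PM to 3:29 PM is 1 hour 32 minutes.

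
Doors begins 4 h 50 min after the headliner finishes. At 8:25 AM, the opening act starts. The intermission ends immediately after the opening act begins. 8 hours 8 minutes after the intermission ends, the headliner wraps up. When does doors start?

The intermission ends at 8:25 AM.
The headliner ends at 8:25 AM + 488 min = 4:33 PM.
Doors starts at 4:33 PM + 290 min = 9:23 PM.

9:23 PM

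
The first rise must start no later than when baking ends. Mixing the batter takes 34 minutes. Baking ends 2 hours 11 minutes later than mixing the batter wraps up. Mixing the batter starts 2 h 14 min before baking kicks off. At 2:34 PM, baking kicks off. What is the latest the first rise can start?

Mixing the batter starts at 2:34 PM − 134 min = 12:20 PM.
Mixing the batter ends at 12:20 PM + 34 min = 12:54 PM.
Baking ends at 12:54 PM + 131 min = 3:05 PM.
The first rise is bounded by baking, so the latest it can start is 3:05 PM.

3:05 PM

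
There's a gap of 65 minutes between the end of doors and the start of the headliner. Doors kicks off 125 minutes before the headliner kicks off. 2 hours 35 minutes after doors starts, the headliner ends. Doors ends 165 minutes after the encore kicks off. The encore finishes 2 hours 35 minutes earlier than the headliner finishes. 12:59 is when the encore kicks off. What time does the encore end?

14:44

Doors ends at 12:59 + 165 min = 15:44.
The headliner starts at 15:44 + 65 min = 16:49.
Doors starts at 16:49 − 125 min = 14:44.
The headliner ends at 14:44 + 155 min = 17:19.
The encore ends at 17:19 − 155 min = 14:44.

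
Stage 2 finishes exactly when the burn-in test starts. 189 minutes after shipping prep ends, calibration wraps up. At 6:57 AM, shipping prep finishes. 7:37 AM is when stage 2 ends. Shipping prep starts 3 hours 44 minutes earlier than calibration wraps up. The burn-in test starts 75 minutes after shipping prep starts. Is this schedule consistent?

Yes

Calibration ends at 6:57 AM + 189 min = 10:06 AM.
Shipping prep starts at 10:06 AM − 224 min = 6:22 AM.
The burn-in test starts at 6:22 AM + 75 min = 7:37 AM.
So stage 2 ends at 7:37 AM.
That matches the stated 7:37 AM, so the schedule is consistent.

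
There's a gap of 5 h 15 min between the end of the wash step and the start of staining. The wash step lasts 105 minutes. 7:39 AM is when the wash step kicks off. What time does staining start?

The wash step ends at 7:39 AM + 105 min = 9:24 AM.
Staining starts at 9:24 AM + 315 min = 2:39 PM.

2:39 PM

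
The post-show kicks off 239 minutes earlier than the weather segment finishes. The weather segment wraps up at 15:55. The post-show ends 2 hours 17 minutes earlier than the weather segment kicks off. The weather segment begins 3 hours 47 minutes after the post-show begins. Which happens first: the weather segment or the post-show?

the post-show

The post-show starts at 15:55 − 239 min = 11:56.
The weather segment starts at 11:56 + 227 min = 15:43.
The weather segment starts at 15:43 and the post-show starts at 11:56, so the post-show is first.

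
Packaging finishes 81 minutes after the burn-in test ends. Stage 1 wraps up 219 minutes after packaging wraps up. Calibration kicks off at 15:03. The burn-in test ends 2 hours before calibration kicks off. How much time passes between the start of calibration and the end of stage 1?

180 minutes

The burn-in test ends at 15:03 − 120 min = 13:03.
Packaging ends at 13:03 + 81 min = 14:24.
Stage 1 ends at 14:24 + 219 min = 18:03.
From 15:03 to 18:03 is 180 minutes.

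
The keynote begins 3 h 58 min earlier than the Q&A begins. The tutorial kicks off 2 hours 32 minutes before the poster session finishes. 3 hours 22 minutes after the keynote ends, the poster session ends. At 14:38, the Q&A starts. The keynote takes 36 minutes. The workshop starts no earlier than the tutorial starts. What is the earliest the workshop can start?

The keynote starts at 14:38 − 238 min = 10:40.
The keynote ends at 10:40 + 36 min = 11:16.
The poster session ends at 11:16 + 202 min = 14:38.
The tutorial starts at 14:38 − 152 min = 12:06.
The workshop is bounded by the tutorial, so the earliest it can start is 12:06.

12:06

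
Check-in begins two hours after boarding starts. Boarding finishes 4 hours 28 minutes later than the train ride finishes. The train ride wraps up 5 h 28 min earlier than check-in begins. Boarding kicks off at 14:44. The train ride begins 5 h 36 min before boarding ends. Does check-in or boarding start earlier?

boarding

Check-in starts at 14:44 + 120 min = 16:44.
Check-in starts at 16:44 and boarding starts at 14:44, so boarding is first.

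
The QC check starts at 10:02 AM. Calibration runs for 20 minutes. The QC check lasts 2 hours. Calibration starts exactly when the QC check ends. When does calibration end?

The QC check ends at 10:02 AM + 120 min = 12:02 PM.
So calibration starts at 12:02 PM.
Calibration ends at 12:02 PM + 20 min = 12:22 PM.

12:22 PM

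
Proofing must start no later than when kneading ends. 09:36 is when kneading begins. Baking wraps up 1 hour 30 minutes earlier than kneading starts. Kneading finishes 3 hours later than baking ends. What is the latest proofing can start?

Baking ends at 09:36 − 90 min = 08:06.
Kneading ends at 08:06 + 180 min = 11:06.
Proofing is bounded by kneading, so the latest it can start is 11:06.

11:06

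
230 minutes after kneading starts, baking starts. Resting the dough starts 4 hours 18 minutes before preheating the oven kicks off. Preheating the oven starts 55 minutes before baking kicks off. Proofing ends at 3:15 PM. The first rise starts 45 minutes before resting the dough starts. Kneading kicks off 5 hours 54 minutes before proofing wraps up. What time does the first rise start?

Kneading starts at 3:15 PM − 354 min = 9:21 AM.
Baking starts at 9:21 AM + 230 min = 1:11 PM.
Preheating the oven starts at 1:11 PM − 55 min = 12:16 PM.
Resting the dough starts at 12:16 PM − 258 min = 7:58 AM.
The first rise starts at 7:58 AM − 45 min = 7:13 AM.

7:13 AM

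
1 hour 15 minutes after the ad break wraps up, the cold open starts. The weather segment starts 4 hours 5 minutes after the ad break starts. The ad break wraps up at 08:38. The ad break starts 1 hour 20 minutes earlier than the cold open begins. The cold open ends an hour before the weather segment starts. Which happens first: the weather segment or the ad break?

The cold open starts at 08:38 + 75 min = 09:53.
The ad break starts at 09:53 − 80 min = 08:33.
The weather segment starts at 08:33 + 245 min = 12:38.
The weather segment starts at 12:38 and the ad break starts at 08:33, so the ad break is first.

the ad break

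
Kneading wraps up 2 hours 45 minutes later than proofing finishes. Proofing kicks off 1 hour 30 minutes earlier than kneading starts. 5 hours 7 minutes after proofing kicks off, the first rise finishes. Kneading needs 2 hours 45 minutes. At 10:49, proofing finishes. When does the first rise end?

14:26

Kneading ends at 10:49 + 165 min = 13:34.
Kneading starts at 13:34 − 165 min = 10:49.
Proofing starts at 10:49 − 90 min = 09:19.
The first rise ends at 09:19 + 307 min = 14:26.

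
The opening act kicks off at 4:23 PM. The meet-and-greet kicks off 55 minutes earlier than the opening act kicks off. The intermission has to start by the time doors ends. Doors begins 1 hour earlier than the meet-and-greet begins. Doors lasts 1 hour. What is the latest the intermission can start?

3:28 PM

The meet-and-greet starts at 4:23 PM − 55 min = 3:28 PM.
Doors starts at 3:28 PM − 60 min = 2:28 PM.
Doors ends at 2:28 PM + 60 min = 3:28 PM.
The intermission is bounded by doors, so the latest it can start is 3:28 PM.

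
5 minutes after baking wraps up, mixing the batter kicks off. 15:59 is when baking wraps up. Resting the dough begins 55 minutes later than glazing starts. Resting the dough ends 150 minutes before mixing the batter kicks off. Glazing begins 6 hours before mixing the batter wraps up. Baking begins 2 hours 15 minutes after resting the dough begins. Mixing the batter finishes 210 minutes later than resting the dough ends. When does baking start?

14:14

Mixing the batter starts at 15:59 + 5 min = 16:04.
Resting the dough ends at 16:04 − 150 min = 13:34.
Mixing the batter ends at 13:34 + 210 min = 17:04.
Glazing starts at 17:04 − 360 min = 11:04.
Resting the dough starts at 11:04 + 55 min = 11:59.
Baking starts at 11:59 + 135 min = 14:14.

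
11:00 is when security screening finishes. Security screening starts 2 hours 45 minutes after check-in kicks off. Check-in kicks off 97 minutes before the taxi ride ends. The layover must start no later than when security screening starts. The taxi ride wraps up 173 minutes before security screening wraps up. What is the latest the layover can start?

The taxi ride ends at 11:00 − 173 min = 08:07.
Check-in starts at 08:07 − 97 min = 06:30.
Security screening starts at 06:30 + 165 min = 09:15.
The layover is bounded by security screening, so the latest it can start is 09:15.

09:15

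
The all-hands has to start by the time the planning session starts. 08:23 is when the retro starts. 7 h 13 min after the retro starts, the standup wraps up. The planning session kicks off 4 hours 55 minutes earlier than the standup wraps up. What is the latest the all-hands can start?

10:41

The standup ends at 08:23 + 433 min = 15:36.
The planning session starts at 15:36 − 295 min = 10:41.
The all-hands is bounded by the planning session, so the latest it can start is 10:41.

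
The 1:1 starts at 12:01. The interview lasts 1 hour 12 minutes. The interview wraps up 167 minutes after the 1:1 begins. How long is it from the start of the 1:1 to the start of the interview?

1 hour 35 minutes

The interview ends at 12:01 + 167 min = 14:48.
The interview starts at 14:48 − 72 min = 13:36.
From 12:01 to 13:36 is 1 hour 35 minutes.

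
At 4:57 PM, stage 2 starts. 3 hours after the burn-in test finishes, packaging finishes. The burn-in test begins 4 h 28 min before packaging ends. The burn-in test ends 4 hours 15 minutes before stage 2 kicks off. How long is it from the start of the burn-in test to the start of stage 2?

5 hours 43 minutes

The burn-in test ends at 4:57 PM − 255 min = 12:42 PM.
Packaging ends at 12:42 PM + 180 min = 3:42 PM.
The burn-in test starts at 3:42 PM − 268 min = 11:14 AM.
From 11:14 AM to 4:57 PM is 5 hours 43 minutes.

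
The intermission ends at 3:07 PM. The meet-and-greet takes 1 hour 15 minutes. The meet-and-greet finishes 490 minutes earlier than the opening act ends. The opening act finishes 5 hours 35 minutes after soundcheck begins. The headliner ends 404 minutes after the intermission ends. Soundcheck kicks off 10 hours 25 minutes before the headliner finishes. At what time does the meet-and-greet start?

7:36 AM

The headliner ends at 3:07 PM + 404 min = 9:51 PM.
Soundcheck starts at 9:51 PM − 625 min = 11:26 AM.
The opening act ends at 11:26 AM + 335 min = 5:01 PM.
The meet-and-greet ends at 5:01 PM − 490 min = 8:51 AM.
The meet-and-greet starts at 8:51 AM − 75 min = 7:36 AM.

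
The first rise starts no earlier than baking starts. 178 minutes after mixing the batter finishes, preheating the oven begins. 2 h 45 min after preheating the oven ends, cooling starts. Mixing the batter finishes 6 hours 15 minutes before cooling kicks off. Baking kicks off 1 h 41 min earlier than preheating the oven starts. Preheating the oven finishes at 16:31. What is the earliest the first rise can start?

Cooling starts at 16:31 + 165 min = 19:16.
Mixing the batter ends at 19:16 − 375 min = 13:01.
Preheating the oven starts at 13:01 + 178 min = 15:59.
Baking starts at 15:59 − 101 min = 14:18.
The first rise is bounded by baking, so the earliest it can start is 14:18.

14:18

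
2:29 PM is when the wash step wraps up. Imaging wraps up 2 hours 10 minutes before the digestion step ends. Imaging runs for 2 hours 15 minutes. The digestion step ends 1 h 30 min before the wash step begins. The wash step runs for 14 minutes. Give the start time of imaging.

8:20 AM

The wash step starts at 2:29 PM − 14 min = 2:15 PM.
The digestion step ends at 2:15 PM − 90 min = 12:45 PM.
Imaging ends at 12:45 PM − 130 min = 10:35 AM.
Imaging starts at 10:35 AM − 135 min = 8:20 AM.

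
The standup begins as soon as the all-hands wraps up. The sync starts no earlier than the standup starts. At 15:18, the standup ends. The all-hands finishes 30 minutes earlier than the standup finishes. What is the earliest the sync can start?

14:48

The all-hands ends at 15:18 − 30 min = 14:48.
So the standup starts at 14:48.
The sync is bounded by the standup, so the earliest it can start is 14:48.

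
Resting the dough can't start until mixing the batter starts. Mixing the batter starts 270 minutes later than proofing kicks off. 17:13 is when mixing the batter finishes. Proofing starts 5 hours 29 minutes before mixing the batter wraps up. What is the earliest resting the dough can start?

16:14

Proofing starts at 17:13 − 329 min = 11:44.
Mixing the batter starts at 11:44 + 270 min = 16:14.
Resting the dough is bounded by mixing the batter, so the earliest it can start is 16:14.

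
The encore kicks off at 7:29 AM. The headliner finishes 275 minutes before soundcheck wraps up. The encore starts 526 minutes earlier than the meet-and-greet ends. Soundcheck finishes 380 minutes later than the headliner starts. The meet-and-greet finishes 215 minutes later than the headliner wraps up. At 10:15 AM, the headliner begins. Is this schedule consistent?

Soundcheck ends at 10:15 AM + 380 min = 4:35 PM.
The headliner ends at 4:35 PM − 275 min = 12:00 PM.
The meet-and-greet ends at 12:00 PM + 215 min = 3:35 PM.
The encore starts at 3:35 PM − 526 min = 6:49 AM.
But the encore is also said to start at 7:29 AM — a 40-minute conflict.

No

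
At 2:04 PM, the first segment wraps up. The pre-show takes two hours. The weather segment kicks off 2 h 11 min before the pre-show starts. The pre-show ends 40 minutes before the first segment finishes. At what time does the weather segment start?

9:13 AM

The pre-show ends at 2:04 PM − 40 min = 1:24 PM.
The pre-show starts at 1:24 PM − 120 min = 11:24 AM.
The weather segment starts at 11:24 AM − 131 min = 9:13 AM.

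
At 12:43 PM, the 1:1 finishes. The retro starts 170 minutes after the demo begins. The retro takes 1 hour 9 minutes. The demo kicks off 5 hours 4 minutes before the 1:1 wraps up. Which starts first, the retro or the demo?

The demo starts at 12:43 PM − 304 min = 7:39 AM.
The retro starts at 7:39 AM + 170 min = 10:29 AM.
The retro starts at 10:29 AM and the demo starts at 7:39 AM, so the demo is first.

the demo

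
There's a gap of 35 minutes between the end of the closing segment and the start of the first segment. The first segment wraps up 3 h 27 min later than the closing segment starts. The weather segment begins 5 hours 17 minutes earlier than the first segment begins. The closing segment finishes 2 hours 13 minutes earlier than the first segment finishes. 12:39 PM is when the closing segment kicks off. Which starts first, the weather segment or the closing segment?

The first segment ends at 12:39 PM + 207 min = 4:06 PM.
The closing segment ends at 4:06 PM − 133 min = 1:53 PM.
The first segment starts at 1:53 PM + 35 min = 2:28 PM.
The weather segment starts at 2:28 PM − 317 min = 9:11 AM.
The weather segment starts at 9:11 AM and the closing segment starts at 12:39 PM, so the weather segment is first.

the weather segment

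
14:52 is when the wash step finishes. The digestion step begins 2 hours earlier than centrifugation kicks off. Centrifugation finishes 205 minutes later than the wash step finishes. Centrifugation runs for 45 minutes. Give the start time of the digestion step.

Centrifugation ends at 14:52 + 205 min = 18:17.
Centrifugation starts at 18:17 − 45 min = 17:32.
The digestion step starts at 17:32 − 120 min = 15:32.

15:32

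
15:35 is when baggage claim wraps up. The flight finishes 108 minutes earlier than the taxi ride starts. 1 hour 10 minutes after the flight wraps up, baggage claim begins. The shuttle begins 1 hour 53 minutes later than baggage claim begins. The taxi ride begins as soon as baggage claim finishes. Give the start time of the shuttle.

16:50

The taxi ride starts at 15:35.
The flight ends at 15:35 − 108 min = 13:47.
Baggage claim starts at 13:47 + 70 min = 14:57.
The shuttle starts at 14:57 + 113 min = 16:50.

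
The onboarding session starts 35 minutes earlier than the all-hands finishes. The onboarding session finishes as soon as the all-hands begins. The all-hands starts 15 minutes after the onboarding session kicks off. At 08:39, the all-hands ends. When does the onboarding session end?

08:19

The onboarding session starts at 08:39 − 35 min = 08:04.
The all-hands starts at 08:04 + 15 min = 08:19.
So the onboarding session ends at 08:19.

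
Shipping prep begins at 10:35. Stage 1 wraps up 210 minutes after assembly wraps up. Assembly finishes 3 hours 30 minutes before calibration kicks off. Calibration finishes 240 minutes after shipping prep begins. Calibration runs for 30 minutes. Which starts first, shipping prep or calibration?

shipping prep

Calibration ends at 10:35 + 240 min = 14:35.
Calibration starts at 14:35 − 30 min = 14:05.
Shipping prep starts at 10:35 and calibration starts at 14:05, so shipping prep is first.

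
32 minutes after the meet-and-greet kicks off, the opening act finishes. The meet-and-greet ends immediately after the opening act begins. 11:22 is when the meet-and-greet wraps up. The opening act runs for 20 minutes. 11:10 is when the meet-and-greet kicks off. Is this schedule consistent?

The opening act ends at 11:10 + 32 min = 11:42.
The opening act starts at 11:42 − 20 min = 11:22.
So the meet-and-greet ends at 11:22.
That matches the stated 11:22, so the schedule is consistent.

Yes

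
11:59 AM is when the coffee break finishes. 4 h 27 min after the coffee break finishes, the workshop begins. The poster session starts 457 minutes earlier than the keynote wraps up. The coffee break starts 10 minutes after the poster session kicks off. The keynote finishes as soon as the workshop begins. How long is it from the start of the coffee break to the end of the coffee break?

180 minutes

The workshop starts at 11:59 AM + 267 min = 4:26 PM.
So the keynote ends at 4:26 PM.
The poster session starts at 4:26 PM − 457 min = 8:49 AM.
The coffee break starts at 8:49 AM + 10 min = 8:59 AM.
From 8:59 AM to 11:59 AM is 180 minutes.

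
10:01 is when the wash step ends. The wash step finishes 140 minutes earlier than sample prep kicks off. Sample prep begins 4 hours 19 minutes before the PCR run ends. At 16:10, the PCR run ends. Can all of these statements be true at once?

No

Sample prep starts at 16:10 − 259 min = 11:51.
The wash step ends at 11:51 − 140 min = 09:31.
But the wash step is also said to end at 10:01 — a 30-minute conflict.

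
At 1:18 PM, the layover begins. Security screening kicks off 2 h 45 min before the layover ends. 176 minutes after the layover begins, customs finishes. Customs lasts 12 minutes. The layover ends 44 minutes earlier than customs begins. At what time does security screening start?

12:33 PM

Customs ends at 1:18 PM + 176 min = 4:14 PM.
Customs starts at 4:14 PM − 12 min = 4:02 PM.
The layover ends at 4:02 PM − 44 min = 3:18 PM.
Security screening starts at 3:18 PM − 165 min = 12:33 PM.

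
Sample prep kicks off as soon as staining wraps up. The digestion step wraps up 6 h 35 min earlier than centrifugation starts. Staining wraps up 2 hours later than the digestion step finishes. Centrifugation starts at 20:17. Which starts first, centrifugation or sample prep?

sample prep

The digestion step ends at 20:17 − 395 min = 13:42.
Staining ends at 13:42 + 120 min = 15:42.
So sample prep starts at 15:42.
Centrifugation starts at 20:17 and sample prep starts at 15:42, so sample prep is first.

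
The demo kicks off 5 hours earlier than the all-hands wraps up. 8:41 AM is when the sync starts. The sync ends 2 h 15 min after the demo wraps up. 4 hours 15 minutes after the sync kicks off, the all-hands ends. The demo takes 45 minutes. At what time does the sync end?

10:56 AM

The all-hands ends at 8:41 AM + 255 min = 12:56 PM.
The demo starts at 12:56 PM − 300 min = 7:56 AM.
The demo ends at 7:56 AM + 45 min = 8:41 AM.
The sync ends at 8:41 AM + 135 min = 10:56 AM.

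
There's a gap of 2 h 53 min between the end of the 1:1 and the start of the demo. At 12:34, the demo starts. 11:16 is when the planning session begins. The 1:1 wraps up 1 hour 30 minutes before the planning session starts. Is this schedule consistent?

No

The 1:1 ends at 11:16 − 90 min = 09:46.
The demo starts at 09:46 + 173 min = 12:39.
But the demo is also said to start at 12:34 — a 5-minute conflict.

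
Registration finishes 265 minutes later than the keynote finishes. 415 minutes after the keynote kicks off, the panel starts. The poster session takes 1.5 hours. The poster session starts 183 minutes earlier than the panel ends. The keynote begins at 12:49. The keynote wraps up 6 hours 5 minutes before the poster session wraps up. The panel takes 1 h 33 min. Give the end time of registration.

The panel starts at 12:49 + 415 min = 19:44.
The panel ends at 19:44 + 93 min = 21:17.
The poster session starts at 21:17 − 183 min = 18:14.
The poster session ends at 18:14 + 90 min = 19:44.
The keynote ends at 19:44 − 365 min = 13:39.
Registration ends at 13:39 + 265 min = 18:04.

18:04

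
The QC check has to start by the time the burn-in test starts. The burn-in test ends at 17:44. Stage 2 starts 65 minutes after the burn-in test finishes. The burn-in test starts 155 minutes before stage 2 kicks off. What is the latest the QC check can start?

Stage 2 starts at 17:44 + 65 min = 18:49.
The burn-in test starts at 18:49 − 155 min = 16:14.
The QC check is bounded by the burn-in test, so the latest it can start is 16:14.

16:14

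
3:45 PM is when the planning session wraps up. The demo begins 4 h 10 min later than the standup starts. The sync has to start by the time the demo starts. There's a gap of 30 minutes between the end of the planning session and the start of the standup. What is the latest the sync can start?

The standup starts at 3:45 PM + 30 min = 4:15 PM.
The demo starts at 4:15 PM + 250 min = 8:25 PM.
The sync is bounded by the demo, so the latest it can start is 8:25 PM.

8:25 PM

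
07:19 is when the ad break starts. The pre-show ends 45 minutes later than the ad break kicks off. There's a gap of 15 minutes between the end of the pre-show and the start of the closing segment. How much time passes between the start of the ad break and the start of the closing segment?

The pre-show ends at 07:19 + 45 min = 08:04.
The closing segment starts at 08:04 + 15 min = 08:19.
From 07:19 to 08:19 is an hour.

an hour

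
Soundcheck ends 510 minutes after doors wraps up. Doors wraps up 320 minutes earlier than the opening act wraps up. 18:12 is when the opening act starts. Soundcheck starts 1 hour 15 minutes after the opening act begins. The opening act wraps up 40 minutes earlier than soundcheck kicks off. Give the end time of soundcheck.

21:57

Soundcheck starts at 18:12 + 75 min = 19:27.
The opening act ends at 19:27 − 40 min = 18:47.
Doors ends at 18:47 − 320 min = 13:27.
Soundcheck ends at 13:27 + 510 min = 21:57.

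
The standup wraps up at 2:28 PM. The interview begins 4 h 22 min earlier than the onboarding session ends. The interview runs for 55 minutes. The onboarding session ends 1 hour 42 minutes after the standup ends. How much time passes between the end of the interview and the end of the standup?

The onboarding session ends at 2:28 PM + 102 min = 4:10 PM.
The interview starts at 4:10 PM − 262 min = 11:48 AM.
The interview ends at 11:48 AM + 55 min = 12:43 PM.
From 12:43 PM to 2:28 PM is 1 h 45 min.

1 h 45 min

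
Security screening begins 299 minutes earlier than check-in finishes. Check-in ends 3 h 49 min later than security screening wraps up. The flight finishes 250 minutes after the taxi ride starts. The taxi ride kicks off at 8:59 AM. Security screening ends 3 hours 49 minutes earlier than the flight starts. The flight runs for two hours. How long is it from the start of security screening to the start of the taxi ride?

2 h 49 min

The flight ends at 8:59 AM + 250 min = 1:09 PM.
The flight starts at 1:09 PM − 120 min = 11:09 AM.
Security screening ends at 11:09 AM − 229 min = 7:20 AM.
Check-in ends at 7:20 AM + 229 min = 11:09 AM.
Security screening starts at 11:09 AM − 299 min = 6:10 AM.
From 6:10 AM to 8:59 AM is 2 h 49 min.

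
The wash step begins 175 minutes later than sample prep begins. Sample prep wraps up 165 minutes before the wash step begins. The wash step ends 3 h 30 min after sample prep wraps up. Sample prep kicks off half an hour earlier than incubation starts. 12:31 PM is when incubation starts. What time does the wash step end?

Sample prep starts at 12:31 PM − 30 min = 12:01 PM.
The wash step starts at 12:01 PM + 175 min = 2:56 PM.
Sample prep ends at 2:56 PM − 165 min = 12:11 PM.
The wash step ends at 12:11 PM + 210 min = 3:41 PM.

3:41 PM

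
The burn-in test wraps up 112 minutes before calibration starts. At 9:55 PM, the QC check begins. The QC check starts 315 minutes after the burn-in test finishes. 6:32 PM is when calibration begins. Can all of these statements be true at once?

The burn-in test ends at 6:32 PM − 112 min = 4:40 PM.
The QC check starts at 4:40 PM + 315 min = 9:55 PM.
That matches the stated 9:55 PM, so the schedule is consistent.

Yes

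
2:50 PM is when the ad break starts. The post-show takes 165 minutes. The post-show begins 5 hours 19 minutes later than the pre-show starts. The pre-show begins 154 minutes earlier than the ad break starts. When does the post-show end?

8:20 PM

The pre-show starts at 2:50 PM − 154 min = 12:16 PM.
The post-show starts at 12:16 PM + 319 min = 5:35 PM.
The post-show ends at 5:35 PM + 165 min = 8:20 PM.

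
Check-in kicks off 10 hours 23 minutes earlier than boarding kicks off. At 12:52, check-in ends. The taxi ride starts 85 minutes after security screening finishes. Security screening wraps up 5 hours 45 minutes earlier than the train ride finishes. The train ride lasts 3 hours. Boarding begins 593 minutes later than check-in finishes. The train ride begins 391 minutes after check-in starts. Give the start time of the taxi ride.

17:33

Boarding starts at 12:52 + 593 min = 22:45.
Check-in starts at 22:45 − 623 min = 12:22.
The train ride starts at 12:22 + 391 min = 18:53.
The train ride ends at 18:53 + 180 min = 21:53.
Security screening ends at 21:53 − 345 min = 16:08.
The taxi ride starts at 16:08 + 85 min = 17:33.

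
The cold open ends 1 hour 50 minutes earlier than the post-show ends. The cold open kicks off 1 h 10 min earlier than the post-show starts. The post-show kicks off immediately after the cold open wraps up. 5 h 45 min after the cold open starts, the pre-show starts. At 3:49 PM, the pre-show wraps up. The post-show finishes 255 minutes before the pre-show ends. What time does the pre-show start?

2:19 PM

The post-show ends at 3:49 PM − 255 min = 11:34 AM.
The cold open ends at 11:34 AM − 110 min = 9:44 AM.
So the post-show starts at 9:44 AM.
The cold open starts at 9:44 AM − 70 min = 8:34 AM.
The pre-show starts at 8:34 AM + 345 min = 2:19 PM.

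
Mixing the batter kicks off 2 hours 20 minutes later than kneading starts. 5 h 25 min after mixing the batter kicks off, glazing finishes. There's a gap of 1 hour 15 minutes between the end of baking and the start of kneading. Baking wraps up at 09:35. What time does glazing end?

18:35

Kneading starts at 09:35 + 75 min = 10:50.
Mixing the batter starts at 10:50 + 140 min = 13:10.
Glazing ends at 13:10 + 325 min = 18:35.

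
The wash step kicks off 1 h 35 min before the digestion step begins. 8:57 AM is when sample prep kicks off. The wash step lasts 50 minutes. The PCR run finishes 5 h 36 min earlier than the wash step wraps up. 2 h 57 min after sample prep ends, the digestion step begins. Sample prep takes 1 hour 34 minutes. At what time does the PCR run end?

7:07 AM

Sample prep ends at 8:57 AM + 94 min = 10:31 AM.
The digestion step starts at 10:31 AM + 177 min = 1:28 PM.
The wash step starts at 1:28 PM − 95 min = 11:53 AM.
The wash step ends at 11:53 AM + 50 min = 12:43 PM.
The PCR run ends at 12:43 PM − 336 min = 7:07 AM.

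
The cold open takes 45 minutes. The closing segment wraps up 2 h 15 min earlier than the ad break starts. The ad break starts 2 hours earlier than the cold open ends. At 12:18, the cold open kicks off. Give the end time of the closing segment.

The cold open ends at 12:18 + 45 min = 13:03.
The ad break starts at 13:03 − 120 min = 11:03.
The closing segment ends at 11:03 − 135 min = 08:48.

08:48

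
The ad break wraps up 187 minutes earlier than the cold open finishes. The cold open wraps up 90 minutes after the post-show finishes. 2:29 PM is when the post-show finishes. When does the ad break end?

The cold open ends at 2:29 PM + 90 min = 3:59 PM.
The ad break ends at 3:59 PM − 187 min = 12:52 PM.

12:52 PM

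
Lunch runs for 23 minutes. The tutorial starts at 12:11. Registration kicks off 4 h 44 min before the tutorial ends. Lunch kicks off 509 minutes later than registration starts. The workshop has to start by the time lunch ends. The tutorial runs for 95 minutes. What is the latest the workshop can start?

17:54

The tutorial ends at 12:11 + 95 min = 13:46.
Registration starts at 13:46 − 284 min = 09:02.
Lunch starts at 09:02 + 509 min = 17:31.
Lunch ends at 17:31 + 23 min = 17:54.
The workshop is bounded by lunch, so the latest it can start is 17:54.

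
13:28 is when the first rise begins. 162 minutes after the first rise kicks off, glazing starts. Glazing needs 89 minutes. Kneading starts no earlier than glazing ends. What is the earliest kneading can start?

Glazing starts at 13:28 + 162 min = 16:10.
Glazing ends at 16:10 + 89 min = 17:39.
Kneading is bounded by glazing, so the earliest it can start is 17:39.

17:39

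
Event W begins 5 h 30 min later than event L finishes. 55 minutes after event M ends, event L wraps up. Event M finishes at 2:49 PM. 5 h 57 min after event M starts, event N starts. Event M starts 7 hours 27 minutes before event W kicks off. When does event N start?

Event L ends at 2:49 PM + 55 min = 3:44 PM.
Event W starts at 3:44 PM + 330 min = 9:14 PM.
Event M starts at 9:14 PM − 447 min = 1:47 PM.
Event N starts at 1:47 PM + 357 min = 7:44 PM.

7:44 PM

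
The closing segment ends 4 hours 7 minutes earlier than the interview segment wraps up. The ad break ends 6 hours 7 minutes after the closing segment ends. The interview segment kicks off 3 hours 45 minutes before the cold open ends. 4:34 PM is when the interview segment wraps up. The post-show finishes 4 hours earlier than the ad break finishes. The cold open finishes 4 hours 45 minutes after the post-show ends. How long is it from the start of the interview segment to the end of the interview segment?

The closing segment ends at 4:34 PM − 247 min = 12:27 PM.
The ad break ends at 12:27 PM + 367 min = 6:34 PM.
The post-show ends at 6:34 PM − 240 min = 2:34 PM.
The cold open ends at 2:34 PM + 285 min = 7:19 PM.
The interview segment starts at 7:19 PM − 225 min = 3:34 PM.
From 3:34 PM to 4:34 PM is 60 minutes.

60 minutes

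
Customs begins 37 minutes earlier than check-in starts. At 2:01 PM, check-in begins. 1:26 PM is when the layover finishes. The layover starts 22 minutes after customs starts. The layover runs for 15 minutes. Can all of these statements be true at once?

No

Customs starts at 2:01 PM − 37 min = 1:24 PM.
The layover starts at 1:24 PM + 22 min = 1:46 PM.
The layover ends at 1:46 PM + 15 min = 2:01 PM.
But the layover is also said to end at 1:26 PM — a 35-minute conflict.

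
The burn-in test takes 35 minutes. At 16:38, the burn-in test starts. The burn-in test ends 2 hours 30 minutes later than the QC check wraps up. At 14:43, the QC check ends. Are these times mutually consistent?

The burn-in test ends at 14:43 + 150 min = 17:13.
The burn-in test starts at 17:13 − 35 min = 16:38.
That matches the stated 16:38, so the schedule is consistent.

Yes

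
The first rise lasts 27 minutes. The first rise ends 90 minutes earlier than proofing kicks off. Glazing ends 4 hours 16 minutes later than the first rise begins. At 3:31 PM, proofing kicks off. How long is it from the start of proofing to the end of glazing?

The first rise ends at 3:31 PM − 90 min = 2:01 PM.
The first rise starts at 2:01 PM − 27 min = 1:34 PM.
Glazing ends at 1:34 PM + 256 min = 5:50 PM.
From 3:31 PM to 5:50 PM is 2 hours 19 minutes.

2 hours 19 minutes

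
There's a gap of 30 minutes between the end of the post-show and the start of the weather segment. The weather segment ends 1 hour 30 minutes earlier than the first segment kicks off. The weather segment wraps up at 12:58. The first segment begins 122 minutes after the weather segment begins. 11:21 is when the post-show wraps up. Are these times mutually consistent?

No

The weather segment starts at 11:21 + 30 min = 11:51.
The first segment starts at 11:51 + 122 min = 13:53.
The weather segment ends at 13:53 − 90 min = 12:23.
But the weather segment is also said to end at 12:58 — a 35-minute conflict.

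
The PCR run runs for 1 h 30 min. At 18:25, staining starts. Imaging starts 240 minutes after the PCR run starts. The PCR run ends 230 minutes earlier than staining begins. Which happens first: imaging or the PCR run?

the PCR run

The PCR run ends at 18:25 − 230 min = 14:35.
The PCR run starts at 14:35 − 90 min = 13:05.
Imaging starts at 13:05 + 240 min = 17:05.
Imaging starts at 17:05 and the PCR run starts at 13:05, so the PCR run is first.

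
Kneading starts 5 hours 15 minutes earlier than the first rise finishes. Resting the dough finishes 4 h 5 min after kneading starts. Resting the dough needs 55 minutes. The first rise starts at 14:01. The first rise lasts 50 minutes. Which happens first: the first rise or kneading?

kneading

The first rise ends at 14:01 + 50 min = 14:51.
Kneading starts at 14:51 − 315 min = 09:36.
The first rise starts at 14:01 and kneading starts at 09:36, so kneading is first.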